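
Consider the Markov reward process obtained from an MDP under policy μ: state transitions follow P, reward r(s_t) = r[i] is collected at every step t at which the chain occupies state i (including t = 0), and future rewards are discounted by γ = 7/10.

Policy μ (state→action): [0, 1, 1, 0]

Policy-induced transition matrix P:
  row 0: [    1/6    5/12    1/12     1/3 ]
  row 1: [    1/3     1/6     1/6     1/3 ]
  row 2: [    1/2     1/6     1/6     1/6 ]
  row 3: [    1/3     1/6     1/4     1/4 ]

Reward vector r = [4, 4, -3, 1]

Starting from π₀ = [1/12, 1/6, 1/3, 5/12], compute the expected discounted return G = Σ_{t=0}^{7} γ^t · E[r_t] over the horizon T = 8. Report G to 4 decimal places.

G = 4.6684

t=0: π = [0.0833, 0.1667, 0.3333, 0.4167], E[r] = 0.4167, γ^t·E[r] = 0.416667, running G = 0.416667
t=1: π = [0.3750, 0.1875, 0.1944, 0.2431], E[r] = 1.9097, γ^t·E[r] = 1.336806, running G = 1.753472
t=2: π = [0.3032, 0.2604, 0.1557, 0.2807], E[r] = 2.0683, γ^t·E[r] = 1.013461, running G = 2.766933
t=3: π = [0.3087, 0.2425, 0.1648, 0.2840], E[r] = 1.9945, γ^t·E[r] = 0.684114, running G = 3.451047
t=4: π = [0.3093, 0.2439, 0.1646, 0.2822], E[r] = 2.0012, γ^t·E[r] = 0.480478, running G = 3.931525
t=5: π = [0.3092, 0.2440, 0.1644, 0.2824], E[r] = 2.0020, γ^t·E[r] = 0.336479, running G = 4.268004
t=6: π = [0.3092, 0.2440, 0.1644, 0.2824], E[r] = 2.0018, γ^t·E[r] = 0.235508, running G = 4.503512
t=7: π = [0.3092, 0.2440, 0.1644, 0.2824], E[r] = 2.0018, γ^t·E[r] = 0.164855, running G = 4.668367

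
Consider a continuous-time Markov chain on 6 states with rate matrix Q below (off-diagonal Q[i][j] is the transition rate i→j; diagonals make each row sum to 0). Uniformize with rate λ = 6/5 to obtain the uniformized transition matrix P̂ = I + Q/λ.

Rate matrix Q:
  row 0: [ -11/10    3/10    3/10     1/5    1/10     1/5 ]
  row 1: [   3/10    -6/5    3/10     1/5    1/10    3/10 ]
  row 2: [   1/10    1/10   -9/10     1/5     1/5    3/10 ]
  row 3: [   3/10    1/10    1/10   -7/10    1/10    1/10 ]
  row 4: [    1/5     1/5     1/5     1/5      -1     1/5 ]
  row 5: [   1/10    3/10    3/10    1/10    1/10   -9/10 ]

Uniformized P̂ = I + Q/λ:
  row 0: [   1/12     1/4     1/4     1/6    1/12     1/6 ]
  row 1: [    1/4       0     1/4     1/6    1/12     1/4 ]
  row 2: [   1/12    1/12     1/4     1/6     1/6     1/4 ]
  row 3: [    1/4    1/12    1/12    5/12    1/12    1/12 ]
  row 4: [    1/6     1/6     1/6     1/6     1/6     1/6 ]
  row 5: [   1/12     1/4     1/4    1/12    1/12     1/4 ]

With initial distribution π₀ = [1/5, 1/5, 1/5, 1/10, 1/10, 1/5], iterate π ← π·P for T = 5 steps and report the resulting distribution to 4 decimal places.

π = [0.1489, 0.1383, 0.2075, 0.2003, 0.1098, 0.1951]

t=0: π = [0.2000, 0.2000, 0.2000, 0.1000, 0.1000, 0.2000]
t=1: π = [0.1417, 0.1417, 0.2250, 0.1750, 0.1083, 0.2083]
t=2: π = [0.1451, 0.1389, 0.2118, 0.1931, 0.1111, 0.2000]
t=3: π = [0.1479, 0.1385, 0.2086, 0.1983, 0.1102, 0.1965]
t=4: π = [0.1487, 0.1384, 0.2078, 0.1999, 0.1099, 0.1954]
t=5: π = [0.1489, 0.1383, 0.2075, 0.2003, 0.1098, 0.1951]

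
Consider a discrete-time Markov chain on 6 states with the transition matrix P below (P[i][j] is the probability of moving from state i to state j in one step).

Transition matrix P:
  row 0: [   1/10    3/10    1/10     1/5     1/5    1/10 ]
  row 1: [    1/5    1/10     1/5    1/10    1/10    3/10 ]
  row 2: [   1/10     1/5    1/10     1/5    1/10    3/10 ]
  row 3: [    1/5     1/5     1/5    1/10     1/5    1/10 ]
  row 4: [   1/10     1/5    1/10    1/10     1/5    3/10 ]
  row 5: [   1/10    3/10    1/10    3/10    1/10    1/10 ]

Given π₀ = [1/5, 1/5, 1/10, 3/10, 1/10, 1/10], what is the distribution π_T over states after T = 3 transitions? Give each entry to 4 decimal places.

π = [0.1378, 0.2128, 0.1378, 0.1680, 0.1448, 0.1988]

t=0: π = [0.2000, 0.2000, 0.1000, 0.3000, 0.1000, 0.1000]
t=1: π = [0.1500, 0.2100, 0.1500, 0.1500, 0.1600, 0.1800]
t=2: π = [0.1360, 0.2120, 0.1360, 0.1660, 0.1460, 0.2040]
t=3: π = [0.1378, 0.2128, 0.1378, 0.1680, 0.1448, 0.1988]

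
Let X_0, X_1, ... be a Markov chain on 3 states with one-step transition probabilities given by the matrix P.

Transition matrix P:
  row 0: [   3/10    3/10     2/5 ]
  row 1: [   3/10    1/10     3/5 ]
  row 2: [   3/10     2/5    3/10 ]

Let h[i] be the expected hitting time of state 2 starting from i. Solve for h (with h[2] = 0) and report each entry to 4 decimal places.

First-step conditioning: h[2] = 0; for i ≠ 2, h[i] = 1 + Σ_k P[i][k]·h[k].
  h[0] = 1 + 3/10·h[0] + 3/10·h[1]
  h[1] = 1 + 3/10·h[0] + 1/10·h[1]
Solving the 2×2 linear system over states ≠ 2 gives exactly h = [20/9, 50/27, 0] (h[2] = 0 is the target).

h = [2.2222, 1.8519, 0.0000]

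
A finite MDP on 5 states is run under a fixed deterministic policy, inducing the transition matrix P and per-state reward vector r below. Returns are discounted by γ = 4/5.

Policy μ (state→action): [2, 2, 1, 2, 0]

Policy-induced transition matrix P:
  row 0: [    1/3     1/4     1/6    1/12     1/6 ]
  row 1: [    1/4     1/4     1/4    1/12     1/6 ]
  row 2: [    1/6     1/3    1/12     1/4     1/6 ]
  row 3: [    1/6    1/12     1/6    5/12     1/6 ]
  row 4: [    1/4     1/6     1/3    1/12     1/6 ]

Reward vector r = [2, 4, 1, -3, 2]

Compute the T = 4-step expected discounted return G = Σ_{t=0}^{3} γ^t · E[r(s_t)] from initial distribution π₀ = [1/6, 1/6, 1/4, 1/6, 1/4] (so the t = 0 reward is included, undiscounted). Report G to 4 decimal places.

G = 3.8986

t=0: π = [0.1667, 0.1667, 0.2500, 0.1667, 0.2500], E[r] = 1.2500, γ^t·E[r] = 1.250000, running G = 1.250000
t=1: π = [0.2292, 0.2222, 0.2014, 0.1806, 0.1667], E[r] = 1.3403, γ^t·E[r] = 1.072222, running G = 2.322222
t=2: π = [0.2373, 0.2228, 0.1962, 0.1771, 0.1667], E[r] = 1.3640, γ^t·E[r] = 0.872963, running G = 3.195185
t=3: π = [0.2387, 0.2229, 0.1967, 0.1751, 0.1667], E[r] = 1.3739, γ^t·E[r] = 0.703457, running G = 3.898642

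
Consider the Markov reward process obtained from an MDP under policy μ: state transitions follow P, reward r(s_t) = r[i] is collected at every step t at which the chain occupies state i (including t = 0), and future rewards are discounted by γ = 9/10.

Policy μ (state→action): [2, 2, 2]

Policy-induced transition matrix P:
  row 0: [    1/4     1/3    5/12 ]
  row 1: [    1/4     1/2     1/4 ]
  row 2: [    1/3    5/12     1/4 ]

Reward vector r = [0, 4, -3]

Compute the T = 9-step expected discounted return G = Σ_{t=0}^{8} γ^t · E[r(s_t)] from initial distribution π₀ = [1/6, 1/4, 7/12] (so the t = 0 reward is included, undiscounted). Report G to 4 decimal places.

G = 3.5189

t=0: π = [0.1667, 0.2500, 0.5833], E[r] = -0.7500, γ^t·E[r] = -0.750000, running G = -0.750000
t=1: π = [0.2986, 0.4236, 0.2778], E[r] = 0.8611, γ^t·E[r] = 0.775000, running G = 0.025000
t=2: π = [0.2731, 0.4271, 0.2998], E[r] = 0.8090, γ^t·E[r] = 0.655313, running G = 0.680313
t=3: π = [0.2750, 0.4295, 0.2955], E[r] = 0.8314, γ^t·E[r] = 0.606094, running G = 1.286406
t=4: π = [0.2746, 0.4295, 0.2958], E[r] = 0.8307, γ^t·E[r] = 0.545010, running G = 1.831416
t=5: π = [0.2747, 0.4296, 0.2958], E[r] = 0.8310, γ^t·E[r] = 0.490692, running G = 2.322108
t=6: π = [0.2746, 0.4296, 0.2958], E[r] = 0.8310, γ^t·E[r] = 0.441618, running G = 2.763726
t=7: π = [0.2746, 0.4296, 0.2958], E[r] = 0.8310, γ^t·E[r] = 0.397458, running G = 3.161184
t=8: π = [0.2746, 0.4296, 0.2958], E[r] = 0.8310, γ^t·E[r] = 0.357712, running G = 3.518896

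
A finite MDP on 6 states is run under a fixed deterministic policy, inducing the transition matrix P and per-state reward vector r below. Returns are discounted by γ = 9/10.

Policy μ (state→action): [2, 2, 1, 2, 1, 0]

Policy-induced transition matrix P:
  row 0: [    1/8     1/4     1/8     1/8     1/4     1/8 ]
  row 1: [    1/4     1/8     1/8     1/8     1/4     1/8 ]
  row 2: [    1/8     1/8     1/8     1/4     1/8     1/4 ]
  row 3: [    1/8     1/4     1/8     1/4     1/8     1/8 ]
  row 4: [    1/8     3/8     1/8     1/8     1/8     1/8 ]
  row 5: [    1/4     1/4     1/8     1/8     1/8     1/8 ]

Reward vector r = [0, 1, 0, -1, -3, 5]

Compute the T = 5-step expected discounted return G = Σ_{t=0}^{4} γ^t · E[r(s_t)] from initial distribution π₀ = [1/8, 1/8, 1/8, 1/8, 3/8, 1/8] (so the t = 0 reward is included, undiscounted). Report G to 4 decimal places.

G = 0.3376

t=0: π = [0.1250, 0.1250, 0.1250, 0.1250, 0.3750, 0.1250], E[r] = -0.5000, γ^t·E[r] = -0.500000, running G = -0.500000
t=1: π = [0.1563, 0.2656, 0.1250, 0.1563, 0.1563, 0.1406], E[r] = 0.3438, γ^t·E[r] = 0.309375, running G = -0.190625
t=2: π = [0.1758, 0.2207, 0.1250, 0.1602, 0.1777, 0.1406], E[r] = 0.2305, γ^t·E[r] = 0.186680, running G = -0.003945
t=3: π = [0.1702, 0.2290, 0.1250, 0.1606, 0.1746, 0.1406], E[r] = 0.2478, γ^t·E[r] = 0.180648, running G = 0.176703
t=4: π = [0.1712, 0.2276, 0.1250, 0.1607, 0.1749, 0.1406], E[r] = 0.2453, γ^t·E[r] = 0.160942, running G = 0.337644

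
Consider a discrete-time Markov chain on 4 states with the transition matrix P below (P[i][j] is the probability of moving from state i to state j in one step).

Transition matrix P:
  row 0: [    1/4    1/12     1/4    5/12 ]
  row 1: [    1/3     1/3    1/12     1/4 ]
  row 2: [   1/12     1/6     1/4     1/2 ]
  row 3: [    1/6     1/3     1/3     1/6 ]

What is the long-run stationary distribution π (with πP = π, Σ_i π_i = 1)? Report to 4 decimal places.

π = [0.2045, 0.2429, 0.2359, 0.3167]

Balance equations π_j = Σ_i π_i·P[i][j]:
  π_0 = 1/4·π_0 + 1/3·π_1 + 1/12·π_2 + 1/6·π_3
  π_1 = 1/12·π_0 + 1/3·π_1 + 1/6·π_2 + 1/3·π_3
  π_2 = 1/4·π_0 + 1/12·π_1 + 1/4·π_2 + 1/3·π_3
  normalize: π_0 + π_1 + π_2 + π_3 = 1
Solving the linear system gives exactly π = [352/1721, 418/1721, 406/1721, 545/1721].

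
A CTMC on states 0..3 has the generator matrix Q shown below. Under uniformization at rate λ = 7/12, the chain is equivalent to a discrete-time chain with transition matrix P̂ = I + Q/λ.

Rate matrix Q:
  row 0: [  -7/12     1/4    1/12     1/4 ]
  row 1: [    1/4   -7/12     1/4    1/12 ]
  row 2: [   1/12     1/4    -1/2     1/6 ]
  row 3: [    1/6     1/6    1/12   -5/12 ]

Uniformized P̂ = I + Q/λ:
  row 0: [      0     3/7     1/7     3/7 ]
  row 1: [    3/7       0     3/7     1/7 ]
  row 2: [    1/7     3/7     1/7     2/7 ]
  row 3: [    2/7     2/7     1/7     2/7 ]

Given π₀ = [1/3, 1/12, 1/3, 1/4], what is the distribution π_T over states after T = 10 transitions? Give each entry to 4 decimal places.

t=0: π = [0.3333, 0.0833, 0.3333, 0.2500]
t=1: π = [0.1548, 0.3571, 0.1667, 0.3214]
t=2: π = [0.2687, 0.2296, 0.2449, 0.2568]
t=3: π = [0.2068, 0.2935, 0.2085, 0.2913]
t=4: π = [0.2388, 0.2612, 0.2267, 0.2733]
t=5: π = [0.2224, 0.2776, 0.2175, 0.2825]
t=6: π = [0.2308, 0.2692, 0.2222, 0.2778]
t=7: π = [0.2265, 0.2735, 0.2198, 0.2802]
t=8: π = [0.2287, 0.2713, 0.2210, 0.2790]
t=9: π = [0.2276, 0.2724, 0.2204, 0.2796]
t=10: π = [0.2281, 0.2719, 0.2207, 0.2793]

π = [0.2281, 0.2719, 0.2207, 0.2793]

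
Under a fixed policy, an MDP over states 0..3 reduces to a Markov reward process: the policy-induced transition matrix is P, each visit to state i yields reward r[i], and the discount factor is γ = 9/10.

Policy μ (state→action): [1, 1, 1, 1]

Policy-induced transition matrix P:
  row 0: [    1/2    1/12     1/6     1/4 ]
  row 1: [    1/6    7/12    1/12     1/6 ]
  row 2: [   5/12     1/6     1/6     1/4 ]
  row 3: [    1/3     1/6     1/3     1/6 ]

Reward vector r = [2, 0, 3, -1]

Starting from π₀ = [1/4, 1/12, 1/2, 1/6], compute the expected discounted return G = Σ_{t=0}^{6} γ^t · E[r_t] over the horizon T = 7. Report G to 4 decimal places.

t=0: π = [0.2500, 0.0833, 0.5000, 0.1667], E[r] = 1.8333, γ^t·E[r] = 1.833333, running G = 1.833333
t=1: π = [0.4028, 0.1806, 0.1875, 0.2292], E[r] = 1.1389, γ^t·E[r] = 1.025000, running G = 2.858333
t=2: π = [0.3860, 0.2083, 0.1898, 0.2159], E[r] = 1.1256, γ^t·E[r] = 0.911719, running G = 3.770052
t=3: π = [0.3788, 0.2213, 0.1853, 0.2147], E[r] = 1.0987, γ^t·E[r] = 0.800965, running G = 4.571017
t=4: π = [0.3750, 0.2273, 0.1840, 0.2137], E[r] = 1.0884, γ^t·E[r] = 0.714074, running G = 5.285090
t=5: π = [0.3733, 0.2301, 0.1833, 0.2133], E[r] = 1.0833, γ^t·E[r] = 0.639691, running G = 5.924782
t=6: π = [0.3725, 0.2314, 0.1830, 0.2131], E[r] = 1.0810, γ^t·E[r] = 0.574478, running G = 6.499260

G = 6.4993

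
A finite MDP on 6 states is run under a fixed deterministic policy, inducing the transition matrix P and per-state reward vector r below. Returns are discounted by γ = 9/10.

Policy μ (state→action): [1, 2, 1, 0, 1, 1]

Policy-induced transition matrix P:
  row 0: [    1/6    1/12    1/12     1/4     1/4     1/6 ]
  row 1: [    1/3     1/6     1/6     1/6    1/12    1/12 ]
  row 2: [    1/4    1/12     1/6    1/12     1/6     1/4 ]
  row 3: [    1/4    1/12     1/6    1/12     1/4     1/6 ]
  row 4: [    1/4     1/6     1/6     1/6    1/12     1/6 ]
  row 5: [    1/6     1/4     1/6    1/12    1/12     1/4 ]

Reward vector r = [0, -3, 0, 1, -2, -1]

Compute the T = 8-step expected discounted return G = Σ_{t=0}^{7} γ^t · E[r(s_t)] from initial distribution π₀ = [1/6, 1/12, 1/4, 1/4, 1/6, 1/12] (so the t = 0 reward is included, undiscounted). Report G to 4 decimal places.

G = -4.0145

t=0: π = [0.1667, 0.0833, 0.2500, 0.2500, 0.1667, 0.0833], E[r] = -0.4167, γ^t·E[r] = -0.416667, running G = -0.416667
t=1: π = [0.2361, 0.1181, 0.1528, 0.1319, 0.1736, 0.1875], E[r] = -0.7569, γ^t·E[r] = -0.681250, running G = -1.097917
t=2: π = [0.2245, 0.1389, 0.1470, 0.1470, 0.1574, 0.1852], E[r] = -0.7697, γ^t·E[r] = -0.623438, running G = -1.721354
t=3: π = [0.2274, 0.1389, 0.1480, 0.1454, 0.1575, 0.1828], E[r] = -0.7690, γ^t·E[r] = -0.560602, running G = -2.281956
t=4: π = [0.2274, 0.1385, 0.1477, 0.1459, 0.1578, 0.1827], E[r] = -0.7678, γ^t·E[r] = -0.503766, running G = -2.785722
t=5: π = [0.2274, 0.1385, 0.1477, 0.1459, 0.1579, 0.1827], E[r] = -0.7679, γ^t·E[r] = -0.453416, running G = -3.239138
t=6: π = [0.2274, 0.1385, 0.1477, 0.1459, 0.1579, 0.1827], E[r] = -0.7679, γ^t·E[r] = -0.408075, running G = -3.647212
t=7: π = [0.2274, 0.1385, 0.1477, 0.1459, 0.1579, 0.1827], E[r] = -0.7679, γ^t·E[r] = -0.367268, running G = -4.014480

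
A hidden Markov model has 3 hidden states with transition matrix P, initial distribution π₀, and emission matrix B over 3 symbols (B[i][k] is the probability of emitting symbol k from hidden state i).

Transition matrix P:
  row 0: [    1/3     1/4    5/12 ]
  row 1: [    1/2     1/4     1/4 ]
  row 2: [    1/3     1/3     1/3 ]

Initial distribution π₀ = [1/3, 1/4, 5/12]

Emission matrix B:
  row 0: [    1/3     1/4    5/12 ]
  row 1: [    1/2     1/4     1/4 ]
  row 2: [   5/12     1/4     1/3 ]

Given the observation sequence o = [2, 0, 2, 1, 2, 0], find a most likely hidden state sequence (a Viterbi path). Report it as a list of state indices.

path = [2, 1, 0, 2, 0, 2]

t=0: δ = [1.389e-01, 6.250e-02, 1.389e-01]  (obs o_0=2)
t=1: δ = [1.543e-02, 2.315e-02, 2.411e-02]  ψ = [0, 2, 0]  (obs o_1=0)
t=2: δ = [4.823e-03, 2.009e-03, 2.679e-03]  ψ = [1, 2, 2]  (obs o_2=2)
t=3: δ = [4.019e-04, 3.014e-04, 5.023e-04]  ψ = [0, 0, 0]  (obs o_3=1)
t=4: δ = [6.977e-05, 4.186e-05, 5.582e-05]  ψ = [2, 2, 0]  (obs o_4=2)
t=5: δ = [7.752e-06, 9.303e-06, 1.211e-05]  ψ = [0, 2, 0]  (obs o_5=0)
backtrack: best end state = 2; path = [2, 1, 0, 2, 0, 2]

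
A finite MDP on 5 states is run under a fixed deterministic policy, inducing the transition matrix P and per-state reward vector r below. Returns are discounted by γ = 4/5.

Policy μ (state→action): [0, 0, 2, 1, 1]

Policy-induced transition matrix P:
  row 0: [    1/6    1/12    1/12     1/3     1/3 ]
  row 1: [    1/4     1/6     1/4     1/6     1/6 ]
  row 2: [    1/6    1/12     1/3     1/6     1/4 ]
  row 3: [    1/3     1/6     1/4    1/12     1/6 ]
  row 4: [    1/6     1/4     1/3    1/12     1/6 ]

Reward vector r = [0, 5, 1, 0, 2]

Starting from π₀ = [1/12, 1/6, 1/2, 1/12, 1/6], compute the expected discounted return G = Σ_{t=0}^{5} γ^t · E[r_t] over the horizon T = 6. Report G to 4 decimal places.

t=0: π = [0.0833, 0.1667, 0.5000, 0.0833, 0.1667], E[r] = 1.6667, γ^t·E[r] = 1.666667, running G = 1.666667
t=1: π = [0.1944, 0.1319, 0.2917, 0.1597, 0.2222], E[r] = 1.3958, γ^t·E[r] = 1.116667, running G = 2.783333
t=2: π = [0.2043, 0.1447, 0.2604, 0.1672, 0.2234], E[r] = 1.4306, γ^t·E[r] = 0.915556, running G = 3.698889
t=3: π = [0.2066, 0.1466, 0.2563, 0.1682, 0.2224], E[r] = 1.4339, γ^t·E[r] = 0.734148, running G = 4.433037
t=4: π = [0.2069, 0.1466, 0.2555, 0.1686, 0.2225], E[r] = 1.4335, γ^t·E[r] = 0.587167, running G = 5.020204
t=5: π = [0.2070, 0.1467, 0.2553, 0.1686, 0.2224], E[r] = 1.4336, γ^t·E[r] = 0.469759, running G = 5.489963

G = 5.4900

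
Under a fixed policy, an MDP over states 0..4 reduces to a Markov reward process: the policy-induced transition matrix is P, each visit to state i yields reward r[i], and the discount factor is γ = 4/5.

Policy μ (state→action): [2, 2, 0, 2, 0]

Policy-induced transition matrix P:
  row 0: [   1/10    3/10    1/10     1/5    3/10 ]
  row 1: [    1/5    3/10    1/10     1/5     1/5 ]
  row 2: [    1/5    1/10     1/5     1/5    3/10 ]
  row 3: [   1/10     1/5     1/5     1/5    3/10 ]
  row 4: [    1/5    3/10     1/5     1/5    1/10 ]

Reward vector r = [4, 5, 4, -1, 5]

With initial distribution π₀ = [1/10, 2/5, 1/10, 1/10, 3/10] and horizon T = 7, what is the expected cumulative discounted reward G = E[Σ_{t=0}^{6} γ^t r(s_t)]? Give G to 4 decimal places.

t=0: π = [0.1000, 0.4000, 0.1000, 0.1000, 0.3000], E[r] = 4.2000, γ^t·E[r] = 4.200000, running G = 4.200000
t=1: π = [0.1800, 0.2700, 0.1500, 0.2000, 0.2000], E[r] = 3.4700, γ^t·E[r] = 2.776000, running G = 6.976000
t=2: π = [0.1620, 0.2500, 0.1550, 0.2000, 0.2330], E[r] = 3.4830, γ^t·E[r] = 2.229120, running G = 9.205120
t=3: π = [0.1638, 0.2490, 0.1588, 0.2000, 0.2284], E[r] = 3.4774, γ^t·E[r] = 1.780429, running G = 10.985549
t=4: π = [0.1636, 0.2482, 0.1587, 0.2000, 0.2294], E[r] = 3.4777, γ^t·E[r] = 1.424450, running G = 12.409998
t=5: π = [0.1636, 0.2483, 0.1588, 0.2000, 0.2293], E[r] = 3.4775, γ^t·E[r] = 1.139523, running G = 13.549521
t=6: π = [0.1636, 0.2482, 0.1588, 0.2000, 0.2293], E[r] = 3.4776, γ^t·E[r] = 0.911620, running G = 14.461141

G = 14.4611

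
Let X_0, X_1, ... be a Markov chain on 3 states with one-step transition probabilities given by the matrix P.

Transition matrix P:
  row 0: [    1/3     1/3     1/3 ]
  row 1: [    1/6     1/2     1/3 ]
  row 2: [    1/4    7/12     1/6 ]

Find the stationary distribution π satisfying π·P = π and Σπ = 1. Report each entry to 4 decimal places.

Balance equations π_j = Σ_i π_i·P[i][j]:
  π_0 = 1/3·π_0 + 1/6·π_1 + 1/4·π_2
  π_1 = 1/3·π_0 + 1/2·π_1 + 7/12·π_2
  normalize: π_0 + π_1 + π_2 = 1
Solving the linear system gives exactly π = [8/35, 17/35, 2/7].

π = [0.2286, 0.4857, 0.2857]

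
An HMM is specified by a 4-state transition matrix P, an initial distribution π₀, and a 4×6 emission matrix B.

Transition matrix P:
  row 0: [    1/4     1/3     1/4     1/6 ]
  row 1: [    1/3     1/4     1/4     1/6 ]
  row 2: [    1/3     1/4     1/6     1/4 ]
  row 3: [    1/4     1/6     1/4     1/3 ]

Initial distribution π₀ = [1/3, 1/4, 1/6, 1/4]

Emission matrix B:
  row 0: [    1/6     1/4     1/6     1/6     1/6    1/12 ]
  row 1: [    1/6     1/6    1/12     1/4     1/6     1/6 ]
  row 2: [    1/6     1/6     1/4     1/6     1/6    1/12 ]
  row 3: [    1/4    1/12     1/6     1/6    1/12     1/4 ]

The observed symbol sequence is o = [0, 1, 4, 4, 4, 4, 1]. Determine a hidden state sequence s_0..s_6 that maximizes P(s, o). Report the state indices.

t=0: δ = [5.556e-02, 4.167e-02, 2.778e-02, 6.250e-02]  (obs o_0=0)
t=1: δ = [3.906e-03, 3.086e-03, 2.604e-03, 1.736e-03]  ψ = [3, 0, 3, 3]  (obs o_1=1)
t=2: δ = [1.715e-04, 2.170e-04, 1.628e-04, 5.425e-05]  ψ = [1, 0, 0, 0]  (obs o_2=4)
t=3: δ = [1.206e-05, 9.526e-06, 9.042e-06, 3.391e-06]  ψ = [1, 0, 1, 2]  (obs o_3=4)
t=4: δ = [5.292e-07, 6.698e-07, 5.023e-07, 1.884e-07]  ψ = [1, 0, 0, 2]  (obs o_4=4)
t=5: δ = [3.721e-08, 2.940e-08, 2.791e-08, 1.047e-08]  ψ = [1, 0, 1, 2]  (obs o_5=4)
t=6: δ = [2.450e-09, 2.067e-09, 1.550e-09, 5.814e-10]  ψ = [1, 0, 0, 2]  (obs o_6=1)
backtrack: best end state = 0; path = [0, 1, 0, 1, 0, 1, 0]

path = [0, 1, 0, 1, 0, 1, 0]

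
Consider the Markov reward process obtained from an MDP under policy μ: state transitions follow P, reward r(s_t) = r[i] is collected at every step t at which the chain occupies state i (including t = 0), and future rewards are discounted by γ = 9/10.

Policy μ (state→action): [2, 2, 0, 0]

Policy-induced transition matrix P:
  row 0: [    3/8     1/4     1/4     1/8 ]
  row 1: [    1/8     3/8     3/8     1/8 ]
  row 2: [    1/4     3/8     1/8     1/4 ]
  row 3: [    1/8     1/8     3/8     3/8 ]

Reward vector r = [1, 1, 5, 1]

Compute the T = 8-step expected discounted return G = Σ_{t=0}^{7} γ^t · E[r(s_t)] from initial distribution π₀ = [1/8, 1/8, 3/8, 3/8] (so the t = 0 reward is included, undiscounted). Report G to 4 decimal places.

t=0: π = [0.1250, 0.1250, 0.3750, 0.3750], E[r] = 2.5000, γ^t·E[r] = 2.500000, running G = 2.500000
t=1: π = [0.2031, 0.2656, 0.2656, 0.2656], E[r] = 2.0625, γ^t·E[r] = 1.856250, running G = 4.356250
t=2: π = [0.2090, 0.2832, 0.2832, 0.2246], E[r] = 2.1328, γ^t·E[r] = 1.727578, running G = 6.083828
t=3: π = [0.2126, 0.2927, 0.2781, 0.2166], E[r] = 2.1123, γ^t·E[r] = 1.539870, running G = 7.623698
t=4: π = [0.2129, 0.2943, 0.2789, 0.2139], E[r] = 2.1156, γ^t·E[r] = 1.388046, running G = 9.011744
t=5: π = [0.2131, 0.2949, 0.2787, 0.2133], E[r] = 2.1146, γ^t·E[r] = 1.248673, running G = 10.260417
t=6: π = [0.2131, 0.2950, 0.2787, 0.2132], E[r] = 2.1148, γ^t·E[r] = 1.123888, running G = 11.384305
t=7: π = [0.2131, 0.2951, 0.2787, 0.2131], E[r] = 2.1147, γ^t·E[r] = 1.011478, running G = 12.395783

G = 12.3958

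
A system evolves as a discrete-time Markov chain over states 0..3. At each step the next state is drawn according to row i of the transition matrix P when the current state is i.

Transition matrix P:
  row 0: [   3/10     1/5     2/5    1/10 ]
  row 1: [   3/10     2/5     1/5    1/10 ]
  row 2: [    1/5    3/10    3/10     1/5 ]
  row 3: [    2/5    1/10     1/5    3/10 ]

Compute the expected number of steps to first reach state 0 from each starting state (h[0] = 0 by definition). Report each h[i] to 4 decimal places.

h = [0.0000, 3.4123, 3.7441, 2.9858]

First-step conditioning: h[0] = 0; for i ≠ 0, h[i] = 1 + Σ_k P[i][k]·h[k].
  h[1] = 1 + 2/5·h[1] + 1/5·h[2] + 1/10·h[3]
  h[2] = 1 + 3/10·h[1] + 3/10·h[2] + 1/5·h[3]
  h[3] = 1 + 1/10·h[1] + 1/5·h[2] + 3/10·h[3]
Solving the 3×3 linear system over states ≠ 0 gives exactly h = [0, 720/211, 790/211, 630/211] (h[0] = 0 is the target).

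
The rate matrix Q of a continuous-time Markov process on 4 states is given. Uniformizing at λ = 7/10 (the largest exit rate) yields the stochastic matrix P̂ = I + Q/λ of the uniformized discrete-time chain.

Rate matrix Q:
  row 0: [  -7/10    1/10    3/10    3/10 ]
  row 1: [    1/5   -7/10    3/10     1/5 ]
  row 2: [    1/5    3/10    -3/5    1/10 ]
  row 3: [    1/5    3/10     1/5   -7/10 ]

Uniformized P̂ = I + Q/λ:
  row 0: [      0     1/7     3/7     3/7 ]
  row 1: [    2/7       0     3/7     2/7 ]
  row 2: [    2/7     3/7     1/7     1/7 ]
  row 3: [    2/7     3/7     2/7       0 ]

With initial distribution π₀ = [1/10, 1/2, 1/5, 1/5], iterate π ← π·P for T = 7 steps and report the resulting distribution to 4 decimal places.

t=0: π = [0.1000, 0.5000, 0.2000, 0.2000]
t=1: π = [0.2571, 0.1857, 0.3429, 0.2143]
t=2: π = [0.2122, 0.2755, 0.3000, 0.2122]
t=3: π = [0.2251, 0.2499, 0.3125, 0.2125]
t=4: π = [0.2214, 0.2572, 0.3089, 0.2125]
t=5: π = [0.2225, 0.2551, 0.3100, 0.2125]
t=6: π = [0.2222, 0.2557, 0.3097, 0.2125]
t=7: π = [0.2222, 0.2555, 0.3097, 0.2125]

π = [0.2222, 0.2555, 0.3097, 0.2125]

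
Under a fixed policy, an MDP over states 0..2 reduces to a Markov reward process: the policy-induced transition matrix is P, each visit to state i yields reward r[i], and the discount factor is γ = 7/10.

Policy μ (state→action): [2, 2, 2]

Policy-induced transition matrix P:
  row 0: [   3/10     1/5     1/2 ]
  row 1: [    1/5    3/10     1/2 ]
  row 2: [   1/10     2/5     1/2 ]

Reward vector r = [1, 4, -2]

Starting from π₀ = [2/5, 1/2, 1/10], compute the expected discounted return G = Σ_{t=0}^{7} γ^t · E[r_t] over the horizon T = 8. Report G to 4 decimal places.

t=0: π = [0.4000, 0.5000, 0.1000], E[r] = 2.2000, γ^t·E[r] = 2.200000, running G = 2.200000
t=1: π = [0.2300, 0.2700, 0.5000], E[r] = 0.3100, γ^t·E[r] = 0.217000, running G = 2.417000
t=2: π = [0.1730, 0.3270, 0.5000], E[r] = 0.4810, γ^t·E[r] = 0.235690, running G = 2.652690
t=3: π = [0.1673, 0.3327, 0.5000], E[r] = 0.4981, γ^t·E[r] = 0.170848, running G = 2.823538
t=4: π = [0.1667, 0.3333, 0.5000], E[r] = 0.4998, γ^t·E[r] = 0.120004, running G = 2.943543
t=5: π = [0.1667, 0.3333, 0.5000], E[r] = 0.5000, γ^t·E[r] = 0.084032, running G = 3.027574
t=6: π = [0.1667, 0.3333, 0.5000], E[r] = 0.5000, γ^t·E[r] = 0.058824, running G = 3.086399
t=7: π = [0.1667, 0.3333, 0.5000], E[r] = 0.5000, γ^t·E[r] = 0.041177, running G = 3.127576

G = 3.1276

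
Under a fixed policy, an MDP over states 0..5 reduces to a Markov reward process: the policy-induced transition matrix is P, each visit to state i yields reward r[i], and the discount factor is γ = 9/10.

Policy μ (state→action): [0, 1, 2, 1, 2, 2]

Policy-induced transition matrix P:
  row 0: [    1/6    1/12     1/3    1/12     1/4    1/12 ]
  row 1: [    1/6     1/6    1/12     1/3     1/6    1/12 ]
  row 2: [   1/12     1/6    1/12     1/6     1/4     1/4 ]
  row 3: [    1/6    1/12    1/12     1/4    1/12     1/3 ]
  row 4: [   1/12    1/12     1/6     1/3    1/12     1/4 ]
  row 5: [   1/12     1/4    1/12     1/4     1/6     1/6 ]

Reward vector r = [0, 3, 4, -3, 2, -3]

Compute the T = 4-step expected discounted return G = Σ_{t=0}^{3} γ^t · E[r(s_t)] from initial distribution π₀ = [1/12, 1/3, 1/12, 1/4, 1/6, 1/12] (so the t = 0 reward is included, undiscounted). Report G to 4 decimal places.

t=0: π = [0.0833, 0.3333, 0.0833, 0.2500, 0.1667, 0.0833], E[r] = 0.6667, γ^t·E[r] = 0.666667, running G = 0.666667
t=1: π = [0.1389, 0.1319, 0.1181, 0.2708, 0.1458, 0.1944], E[r] = -0.2361, γ^t·E[r] = -0.212500, running G = 0.454167
t=2: π = [0.1285, 0.1366, 0.1302, 0.2402, 0.1534, 0.2112], E[r] = -0.1169, γ^t·E[r] = -0.094688, running G = 0.359479
t=3: π = [0.1254, 0.1408, 0.1282, 0.2419, 0.1554, 0.2082], E[r] = -0.1043, γ^t·E[r] = -0.076043, running G = 0.283436

G = 0.2834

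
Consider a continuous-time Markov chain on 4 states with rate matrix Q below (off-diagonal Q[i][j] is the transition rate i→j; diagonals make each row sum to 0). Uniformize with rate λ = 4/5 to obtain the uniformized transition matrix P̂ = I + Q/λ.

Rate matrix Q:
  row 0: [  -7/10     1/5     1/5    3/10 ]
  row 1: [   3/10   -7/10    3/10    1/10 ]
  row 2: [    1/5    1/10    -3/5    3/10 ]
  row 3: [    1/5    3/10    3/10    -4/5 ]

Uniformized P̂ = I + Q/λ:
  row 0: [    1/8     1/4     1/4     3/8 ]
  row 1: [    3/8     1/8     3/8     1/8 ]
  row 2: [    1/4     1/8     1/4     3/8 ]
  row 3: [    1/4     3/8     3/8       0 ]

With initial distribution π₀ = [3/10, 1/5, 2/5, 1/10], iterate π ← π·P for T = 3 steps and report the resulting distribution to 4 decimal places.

π = [0.2479, 0.2105, 0.3059, 0.2357]

t=0: π = [0.3000, 0.2000, 0.4000, 0.1000]
t=1: π = [0.2375, 0.1875, 0.2875, 0.2875]
t=2: π = [0.2438, 0.2266, 0.3094, 0.2203]
t=3: π = [0.2479, 0.2105, 0.3059, 0.2357]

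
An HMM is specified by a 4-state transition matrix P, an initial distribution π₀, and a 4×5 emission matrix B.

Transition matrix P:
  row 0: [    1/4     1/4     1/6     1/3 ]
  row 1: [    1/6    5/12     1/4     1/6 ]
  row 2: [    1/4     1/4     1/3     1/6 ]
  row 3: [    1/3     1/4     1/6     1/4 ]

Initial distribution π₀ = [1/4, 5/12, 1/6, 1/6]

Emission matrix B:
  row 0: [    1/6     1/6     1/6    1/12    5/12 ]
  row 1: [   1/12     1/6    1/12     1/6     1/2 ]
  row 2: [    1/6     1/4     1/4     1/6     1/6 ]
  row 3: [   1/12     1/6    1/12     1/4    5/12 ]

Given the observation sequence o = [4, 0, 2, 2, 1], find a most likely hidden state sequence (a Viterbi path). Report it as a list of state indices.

t=0: δ = [1.042e-01, 2.083e-01, 2.778e-02, 6.944e-02]  (obs o_0=4)
t=1: δ = [5.787e-03, 7.234e-03, 8.681e-03, 2.894e-03]  ψ = [1, 1, 1, 0]  (obs o_1=0)
t=2: δ = [3.617e-04, 2.512e-04, 7.234e-04, 1.608e-04]  ψ = [2, 1, 2, 0]  (obs o_2=2)
t=3: δ = [3.014e-05, 1.507e-05, 6.028e-05, 1.005e-05]  ψ = [2, 2, 2, 0]  (obs o_3=2)
t=4: δ = [2.512e-06, 2.512e-06, 5.023e-06, 1.674e-06]  ψ = [2, 2, 2, 0]  (obs o_4=1)
backtrack: best end state = 2; path = [1, 2, 2, 2, 2]

path = [1, 2, 2, 2, 2]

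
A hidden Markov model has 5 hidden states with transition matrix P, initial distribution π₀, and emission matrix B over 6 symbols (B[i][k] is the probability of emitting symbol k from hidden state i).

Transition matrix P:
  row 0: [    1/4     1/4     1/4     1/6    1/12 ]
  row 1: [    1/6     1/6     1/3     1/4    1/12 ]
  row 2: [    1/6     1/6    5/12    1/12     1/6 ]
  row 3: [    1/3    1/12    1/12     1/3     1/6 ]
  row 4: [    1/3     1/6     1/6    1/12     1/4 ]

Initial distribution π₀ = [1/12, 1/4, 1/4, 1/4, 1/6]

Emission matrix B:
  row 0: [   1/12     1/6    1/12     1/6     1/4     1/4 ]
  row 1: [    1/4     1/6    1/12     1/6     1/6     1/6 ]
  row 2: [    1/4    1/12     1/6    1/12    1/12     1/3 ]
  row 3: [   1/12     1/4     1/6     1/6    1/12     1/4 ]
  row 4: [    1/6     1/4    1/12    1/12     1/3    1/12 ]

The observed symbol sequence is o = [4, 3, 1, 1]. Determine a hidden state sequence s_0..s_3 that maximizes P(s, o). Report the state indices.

path = [1, 3, 3, 3]

t=0: δ = [2.083e-02, 4.167e-02, 2.083e-02, 2.083e-02, 5.556e-02]  (obs o_0=4)
t=1: δ = [3.086e-03, 1.543e-03, 1.157e-03, 1.736e-03, 1.157e-03]  ψ = [4, 4, 1, 1, 4]  (obs o_1=3)
t=2: δ = [1.286e-04, 1.286e-04, 6.430e-05, 1.447e-04, 7.234e-05]  ψ = [0, 0, 0, 3, 3]  (obs o_2=1)
t=3: δ = [8.038e-06, 5.358e-06, 3.572e-06, 1.206e-05, 6.028e-06]  ψ = [3, 0, 1, 3, 3]  (obs o_3=1)
backtrack: best end state = 3; path = [1, 3, 3, 3]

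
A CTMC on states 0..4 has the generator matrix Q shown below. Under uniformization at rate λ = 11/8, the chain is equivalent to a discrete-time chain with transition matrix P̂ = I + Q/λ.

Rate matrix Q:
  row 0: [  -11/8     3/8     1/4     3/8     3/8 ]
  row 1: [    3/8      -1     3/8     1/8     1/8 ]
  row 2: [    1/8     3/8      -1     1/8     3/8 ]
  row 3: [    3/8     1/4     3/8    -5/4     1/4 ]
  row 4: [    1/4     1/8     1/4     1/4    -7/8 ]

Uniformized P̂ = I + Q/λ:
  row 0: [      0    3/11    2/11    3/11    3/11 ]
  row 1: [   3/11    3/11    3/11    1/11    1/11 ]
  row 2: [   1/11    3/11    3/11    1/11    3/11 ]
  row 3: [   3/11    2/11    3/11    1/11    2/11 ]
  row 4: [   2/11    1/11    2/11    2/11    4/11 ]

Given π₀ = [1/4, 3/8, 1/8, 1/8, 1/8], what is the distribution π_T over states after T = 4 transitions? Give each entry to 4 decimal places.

t=0: π = [0.2500, 0.3750, 0.1250, 0.1250, 0.1250]
t=1: π = [0.1705, 0.2386, 0.2386, 0.1477, 0.2045]
t=2: π = [0.1643, 0.2221, 0.2386, 0.1405, 0.2345]
t=3: π = [0.1632, 0.2173, 0.2365, 0.1421, 0.2409]
t=4: π = [0.1633, 0.2160, 0.2360, 0.1425, 0.2422]

π = [0.1633, 0.2160, 0.2360, 0.1425, 0.2422]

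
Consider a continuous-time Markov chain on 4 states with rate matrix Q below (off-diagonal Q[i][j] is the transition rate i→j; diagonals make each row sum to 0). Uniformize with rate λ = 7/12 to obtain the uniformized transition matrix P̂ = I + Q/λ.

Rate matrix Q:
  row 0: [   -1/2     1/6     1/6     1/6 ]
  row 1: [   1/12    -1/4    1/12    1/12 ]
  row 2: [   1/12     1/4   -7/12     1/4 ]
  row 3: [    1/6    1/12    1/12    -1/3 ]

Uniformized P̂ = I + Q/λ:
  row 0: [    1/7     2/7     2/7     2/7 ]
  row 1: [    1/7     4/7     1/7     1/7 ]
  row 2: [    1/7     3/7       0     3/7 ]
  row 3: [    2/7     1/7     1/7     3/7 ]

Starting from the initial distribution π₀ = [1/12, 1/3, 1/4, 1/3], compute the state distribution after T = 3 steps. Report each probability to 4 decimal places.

t=0: π = [0.0833, 0.3333, 0.2500, 0.3333]
t=1: π = [0.1905, 0.3690, 0.1190, 0.3214]
t=2: π = [0.1888, 0.3622, 0.1531, 0.2959]
t=3: π = [0.1851, 0.3688, 0.1480, 0.2981]

π = [0.1851, 0.3688, 0.1480, 0.2981]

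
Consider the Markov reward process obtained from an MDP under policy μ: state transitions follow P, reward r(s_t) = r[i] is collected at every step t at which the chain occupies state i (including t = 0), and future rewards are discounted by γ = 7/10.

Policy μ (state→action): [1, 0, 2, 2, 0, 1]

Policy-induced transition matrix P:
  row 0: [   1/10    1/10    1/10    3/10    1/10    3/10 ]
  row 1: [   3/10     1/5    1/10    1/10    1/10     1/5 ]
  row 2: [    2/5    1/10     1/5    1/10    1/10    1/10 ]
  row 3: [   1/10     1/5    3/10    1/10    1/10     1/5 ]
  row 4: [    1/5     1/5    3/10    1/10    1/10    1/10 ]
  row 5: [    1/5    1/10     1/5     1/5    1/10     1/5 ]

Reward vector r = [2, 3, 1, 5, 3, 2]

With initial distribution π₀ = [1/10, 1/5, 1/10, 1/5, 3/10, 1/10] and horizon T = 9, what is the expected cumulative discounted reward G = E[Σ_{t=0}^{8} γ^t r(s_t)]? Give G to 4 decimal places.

G = 8.5093

t=0: π = [0.1000, 0.2000, 0.1000, 0.2000, 0.3000, 0.1000], E[r] = 3.0000, γ^t·E[r] = 3.000000, running G = 3.000000
t=1: π = [0.2100, 0.1700, 0.2200, 0.1300, 0.1000, 0.1700], E[r] = 2.4400, γ^t·E[r] = 1.708000, running G = 4.708000
t=2: π = [0.2270, 0.1400, 0.1850, 0.1590, 0.1000, 0.1890], E[r] = 2.5320, γ^t·E[r] = 1.240680, running G = 5.948680
t=3: π = [0.2124, 0.1399, 0.1892, 0.1643, 0.1000, 0.1942], E[r] = 2.5436, γ^t·E[r] = 0.872455, running G = 6.821135
t=4: π = [0.2142, 0.1404, 0.1912, 0.1619, 0.1000, 0.1923], E[r] = 2.5349, γ^t·E[r] = 0.608634, running G = 7.429769
t=5: π = [0.2147, 0.1402, 0.1907, 0.1621, 0.1000, 0.1923], E[r] = 2.5357, γ^t·E[r] = 0.426174, running G = 7.855943
t=6: π = [0.2145, 0.1402, 0.1907, 0.1622, 0.1000, 0.1924], E[r] = 2.5360, γ^t·E[r] = 0.298359, running G = 8.154302
t=7: π = [0.2145, 0.1402, 0.1907, 0.1621, 0.1000, 0.1924], E[r] = 2.5359, γ^t·E[r] = 0.208843, running G = 8.363145
t=8: π = [0.2145, 0.1402, 0.1907, 0.1621, 0.1000, 0.1924], E[r] = 2.5359, γ^t·E[r] = 0.146190, running G = 8.509335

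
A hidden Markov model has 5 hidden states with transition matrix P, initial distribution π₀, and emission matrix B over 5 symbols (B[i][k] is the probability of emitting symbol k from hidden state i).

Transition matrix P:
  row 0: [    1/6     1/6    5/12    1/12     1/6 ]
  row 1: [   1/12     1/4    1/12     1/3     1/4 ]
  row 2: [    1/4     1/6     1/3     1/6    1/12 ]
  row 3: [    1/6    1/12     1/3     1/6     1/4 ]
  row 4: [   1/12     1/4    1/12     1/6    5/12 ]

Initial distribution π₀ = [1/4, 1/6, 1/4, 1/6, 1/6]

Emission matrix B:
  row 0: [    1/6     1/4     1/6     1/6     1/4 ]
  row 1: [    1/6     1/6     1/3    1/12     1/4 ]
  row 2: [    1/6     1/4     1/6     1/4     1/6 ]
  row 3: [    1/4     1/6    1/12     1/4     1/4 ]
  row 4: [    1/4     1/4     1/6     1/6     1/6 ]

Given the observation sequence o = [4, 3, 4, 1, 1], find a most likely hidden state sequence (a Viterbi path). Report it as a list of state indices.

path = [0, 2, 0, 2, 2]

t=0: δ = [6.250e-02, 4.167e-02, 4.167e-02, 4.167e-02, 2.778e-02]  (obs o_0=4)
t=1: δ = [1.736e-03, 8.681e-04, 6.510e-03, 3.472e-03, 1.929e-03]  ψ = [0, 0, 0, 1, 4]  (obs o_1=3)
t=2: δ = [4.069e-04, 2.713e-04, 3.617e-04, 2.713e-04, 1.447e-04]  ψ = [2, 2, 2, 2, 3]  (obs o_2=4)
t=3: δ = [2.261e-05, 1.130e-05, 4.239e-05, 1.507e-05, 1.695e-05]  ψ = [2, 0, 0, 1, 0]  (obs o_3=1)
t=4: δ = [2.649e-06, 1.177e-06, 3.532e-06, 1.177e-06, 1.766e-06]  ψ = [2, 2, 2, 2, 4]  (obs o_4=1)
backtrack: best end state = 2; path = [0, 2, 0, 2, 2]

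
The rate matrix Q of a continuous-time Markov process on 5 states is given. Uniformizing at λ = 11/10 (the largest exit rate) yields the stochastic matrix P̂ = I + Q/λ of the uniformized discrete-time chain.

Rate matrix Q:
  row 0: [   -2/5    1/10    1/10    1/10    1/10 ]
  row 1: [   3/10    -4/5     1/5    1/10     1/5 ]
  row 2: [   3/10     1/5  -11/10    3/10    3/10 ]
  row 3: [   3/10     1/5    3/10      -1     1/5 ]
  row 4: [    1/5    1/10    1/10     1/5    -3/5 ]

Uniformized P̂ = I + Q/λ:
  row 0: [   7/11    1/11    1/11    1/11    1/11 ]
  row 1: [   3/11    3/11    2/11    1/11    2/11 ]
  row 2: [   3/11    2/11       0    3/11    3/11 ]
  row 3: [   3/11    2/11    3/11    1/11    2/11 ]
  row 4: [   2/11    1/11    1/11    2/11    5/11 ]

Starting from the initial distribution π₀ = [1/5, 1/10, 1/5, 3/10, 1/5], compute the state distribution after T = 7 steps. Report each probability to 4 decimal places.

t=0: π = [0.2000, 0.1000, 0.2000, 0.3000, 0.2000]
t=1: π = [0.3273, 0.1545, 0.1364, 0.1455, 0.2364]
t=2: π = [0.3702, 0.1446, 0.1190, 0.1372, 0.2289]
t=3: π = [0.3866, 0.1405, 0.1182, 0.1334, 0.2214]
t=4: π = [0.3932, 0.1393, 0.1172, 0.1325, 0.2178]
t=5: π = [0.3959, 0.1389, 0.1170, 0.1320, 0.2161]
t=6: π = [0.3970, 0.1388, 0.1169, 0.1318, 0.2154]
t=7: π = [0.3975, 0.1388, 0.1169, 0.1317, 0.2151]

π = [0.3975, 0.1388, 0.1169, 0.1317, 0.2151]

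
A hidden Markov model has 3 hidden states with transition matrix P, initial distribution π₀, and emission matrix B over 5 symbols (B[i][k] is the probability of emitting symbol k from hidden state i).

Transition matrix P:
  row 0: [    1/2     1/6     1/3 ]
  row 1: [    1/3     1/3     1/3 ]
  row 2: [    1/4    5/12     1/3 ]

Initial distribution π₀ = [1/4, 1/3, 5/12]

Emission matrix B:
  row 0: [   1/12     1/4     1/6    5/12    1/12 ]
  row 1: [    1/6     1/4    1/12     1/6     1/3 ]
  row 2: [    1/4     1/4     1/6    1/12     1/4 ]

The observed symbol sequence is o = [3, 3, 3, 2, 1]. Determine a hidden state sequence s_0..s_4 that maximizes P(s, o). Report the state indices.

t=0: δ = [1.042e-01, 5.556e-02, 3.472e-02]  (obs o_0=3)
t=1: δ = [2.170e-02, 3.086e-03, 2.894e-03]  ψ = [0, 1, 0]  (obs o_1=3)
t=2: δ = [4.521e-03, 6.028e-04, 6.028e-04]  ψ = [0, 0, 0]  (obs o_2=3)
t=3: δ = [3.768e-04, 6.279e-05, 2.512e-04]  ψ = [0, 0, 0]  (obs o_3=2)
t=4: δ = [4.710e-05, 2.616e-05, 3.140e-05]  ψ = [0, 2, 0]  (obs o_4=1)
backtrack: best end state = 0; path = [0, 0, 0, 0, 0]

path = [0, 0, 0, 0, 0]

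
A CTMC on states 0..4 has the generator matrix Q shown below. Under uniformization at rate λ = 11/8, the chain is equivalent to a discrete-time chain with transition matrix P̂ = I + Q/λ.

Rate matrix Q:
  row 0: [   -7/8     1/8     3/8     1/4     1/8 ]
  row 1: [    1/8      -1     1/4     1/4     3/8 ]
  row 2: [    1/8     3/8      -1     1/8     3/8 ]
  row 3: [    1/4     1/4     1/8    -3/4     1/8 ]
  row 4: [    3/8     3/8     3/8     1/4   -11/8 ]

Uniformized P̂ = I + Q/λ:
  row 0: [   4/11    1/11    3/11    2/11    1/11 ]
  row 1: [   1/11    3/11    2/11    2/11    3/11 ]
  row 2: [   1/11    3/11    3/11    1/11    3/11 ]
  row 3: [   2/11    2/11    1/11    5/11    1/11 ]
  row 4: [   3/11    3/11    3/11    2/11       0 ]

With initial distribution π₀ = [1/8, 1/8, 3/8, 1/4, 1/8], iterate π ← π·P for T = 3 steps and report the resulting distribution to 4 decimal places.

t=0: π = [0.1250, 0.1250, 0.3750, 0.2500, 0.1250]
t=1: π = [0.1705, 0.2273, 0.2159, 0.2159, 0.1705]
t=2: π = [0.1880, 0.2221, 0.2128, 0.2211, 0.1560]
t=3: π = [0.1906, 0.2184, 0.2123, 0.2228, 0.1558]

π = [0.1906, 0.2184, 0.2123, 0.2228, 0.1558]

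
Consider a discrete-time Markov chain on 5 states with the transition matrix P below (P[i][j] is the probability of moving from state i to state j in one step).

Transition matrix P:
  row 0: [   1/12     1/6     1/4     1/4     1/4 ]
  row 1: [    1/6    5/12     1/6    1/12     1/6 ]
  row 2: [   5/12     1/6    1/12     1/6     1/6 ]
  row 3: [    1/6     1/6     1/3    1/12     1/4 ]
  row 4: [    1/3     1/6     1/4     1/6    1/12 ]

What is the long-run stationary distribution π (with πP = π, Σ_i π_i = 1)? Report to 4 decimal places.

π = [0.2304, 0.2222, 0.2094, 0.1545, 0.1835]

Balance equations π_j = Σ_i π_i·P[i][j]:
  π_0 = 1/12·π_0 + 1/6·π_1 + 5/12·π_2 + 1/6·π_3 + 1/3·π_4
  π_1 = 1/6·π_0 + 5/12·π_1 + 1/6·π_2 + 1/6·π_3 + 1/6·π_4
  π_2 = 1/4·π_0 + 1/6·π_1 + 1/12·π_2 + 1/3·π_3 + 1/4·π_4
  π_3 = 1/4·π_0 + 1/12·π_1 + 1/6·π_2 + 1/12·π_3 + 1/6·π_4
  normalize: π_0 + π_1 + π_2 + π_3 + π_4 = 1
Solving the linear system gives exactly π = [5717/24813, 2/9, 5197/24813, 3833/24813, 4552/24813].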